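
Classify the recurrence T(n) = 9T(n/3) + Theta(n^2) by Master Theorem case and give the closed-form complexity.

Master Theorem for T(n) = 9T(n/3) + O(n^2):

a = 9, b = 3, c = 2
log_b(a) = log_3(9) = 2.0000

Case 2: c = 2 = log_3(9) = 2.0000
T(n) = O(n^2 log n) = O(n^2 log n)

For T(n) = 9T(n/3) + O(n^2): log_3(9) = 2.0000. This is Case 2 of the Master Theorem (c = log_b(a), equal work at all levels), giving O(n^2 log n).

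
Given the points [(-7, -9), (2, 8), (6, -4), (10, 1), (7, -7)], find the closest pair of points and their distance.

Computing all pairwise distances among 5 points:

d((-7, -9), (2, 8)) = 19.2354
d((-7, -9), (6, -4)) = 13.9284
d((-7, -9), (10, 1)) = 19.7231
d((-7, -9), (7, -7)) = 14.1421
d((2, 8), (6, -4)) = 12.6491
d((2, 8), (10, 1)) = 10.6301
d((2, 8), (7, -7)) = 15.8114
d((6, -4), (10, 1)) = 6.4031
d((6, -4), (7, -7)) = 3.1623 <-- minimum
d((10, 1), (7, -7)) = 8.544

Closest pair: (6, -4) and (7, -7) with distance 3.1623

The closest pair is (6, -4) and (7, -7) with Euclidean distance 3.1623. For 5 points, brute-force pairwise comparison is shown above. For large n, the divide-and-conquer algorithm (sort by x, recurse on halves, check the dividing strip) achieves O(n log n).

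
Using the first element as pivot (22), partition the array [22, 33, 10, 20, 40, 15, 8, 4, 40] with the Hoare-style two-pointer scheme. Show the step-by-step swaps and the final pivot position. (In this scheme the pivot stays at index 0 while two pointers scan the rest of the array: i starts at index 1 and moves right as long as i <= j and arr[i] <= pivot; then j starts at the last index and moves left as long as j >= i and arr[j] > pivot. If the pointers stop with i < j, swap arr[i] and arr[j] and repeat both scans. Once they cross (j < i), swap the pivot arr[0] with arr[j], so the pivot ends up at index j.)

Hoare-style two-pointer partition with pivot = 22:

Initial array: [22, 33, 10, 20, 40, 15, 8, 4, 40]

Pointers start at i = 1, j = 8.
i stops at index 1 (arr[1]=33 > 22), j stops at index 7 (arr[7]=4 <= 22): swap arr[1] and arr[7], array becomes [22, 4, 10, 20, 40, 15, 8, 33, 40]
i stops at index 4 (arr[4]=40 > 22), j stops at index 6 (arr[6]=8 <= 22): swap arr[4] and arr[6], array becomes [22, 4, 10, 20, 8, 15, 40, 33, 40]
i ends at 6, j ends at 5: the pointers have crossed (j < i), so scanning stops.

Swap pivot arr[0] with arr[5] to place pivot at position 5: [15, 4, 10, 20, 8, 22, 40, 33, 40]
Pivot position: 5

After partitioning with pivot 22, the array becomes [15, 4, 10, 20, 8, 22, 40, 33, 40]. The pivot is placed at index 5. All elements to the left of the pivot are <= 22, and all elements to the right are > 22.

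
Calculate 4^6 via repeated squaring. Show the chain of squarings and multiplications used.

Computing 4^6 by squaring (build up from 4^1; each line after the first costs one multiplication):

4^1 = 4
4^2 = (4^1)^2 = 4^2 = 16
4^3 = 4 * 4^2 = 4 * 16 = 64
4^6 = (4^3)^2 = 64^2 = 4096

Result: 4096
Multiplications needed: 3 (3 lines after 4^1)

4^6 = 4096. Using exponentiation by squaring, this requires 3 multiplications. The key idea: if the exponent is even, square the half-power; if odd, multiply by the base once.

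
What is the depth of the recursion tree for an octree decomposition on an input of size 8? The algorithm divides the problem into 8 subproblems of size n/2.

For divide and conquer with division factor 2:

Problem sizes at each level:
Level 0: 8
Level 1: 4
Level 2: 2
Level 3: 1

The root is level 0 and the size-1 base case is level 3 (the tree spans levels 0 through 3, i.e. 4 levels counting the root), so the depth is the number of divisions: log_2(8) = 3

The recursion tree depth is log_2(8) = 3. At each level, the problem size is divided by 2, so it takes 3 divisions to reduce to a base case of size 1. The algorithm makes 8 recursive calls at each level.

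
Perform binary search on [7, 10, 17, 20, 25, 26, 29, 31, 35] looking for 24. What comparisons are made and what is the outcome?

Binary search for 24 in [7, 10, 17, 20, 25, 26, 29, 31, 35]:

lo=0, hi=8, mid=4, arr[mid]=25 -> 25 > 24, search left half
lo=0, hi=3, mid=1, arr[mid]=10 -> 10 < 24, search right half
lo=2, hi=3, mid=2, arr[mid]=17 -> 17 < 24, search right half
lo=3, hi=3, mid=3, arr[mid]=20 -> 20 < 24, search right half
lo=4 > hi=3, target 24 not found

Binary search determines that 24 is not in the array after 4 comparisons. The search space was exhausted without finding the target.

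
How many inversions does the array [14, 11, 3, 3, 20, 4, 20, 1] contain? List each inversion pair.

Finding inversions in [14, 11, 3, 3, 20, 4, 20, 1]:

(0, 1): arr[0]=14 > arr[1]=11
(0, 2): arr[0]=14 > arr[2]=3
(0, 3): arr[0]=14 > arr[3]=3
(0, 5): arr[0]=14 > arr[5]=4
(0, 7): arr[0]=14 > arr[7]=1
(1, 2): arr[1]=11 > arr[2]=3
(1, 3): arr[1]=11 > arr[3]=3
(1, 5): arr[1]=11 > arr[5]=4
(1, 7): arr[1]=11 > arr[7]=1
(2, 7): arr[2]=3 > arr[7]=1
(3, 7): arr[3]=3 > arr[7]=1
(4, 5): arr[4]=20 > arr[5]=4
(4, 7): arr[4]=20 > arr[7]=1
(5, 7): arr[5]=4 > arr[7]=1
(6, 7): arr[6]=20 > arr[7]=1

Total inversions: 15

The array has 15 inversion(s): (0,1), (0,2), (0,3), (0,5), (0,7), (1,2), (1,3), (1,5), (1,7), (2,7), (3,7), (4,5), (4,7), (5,7), (6,7). Each pair (i,j) satisfies i < j and arr[i] > arr[j].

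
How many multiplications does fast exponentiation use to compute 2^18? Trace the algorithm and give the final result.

Computing 2^18 by squaring (build up from 2^1; each line after the first costs one multiplication):

2^1 = 2
2^2 = (2^1)^2 = 2^2 = 4
2^4 = (2^2)^2 = 4^2 = 16
2^8 = (2^4)^2 = 16^2 = 256
2^9 = 2 * 2^8 = 2 * 256 = 512
2^18 = (2^9)^2 = 512^2 = 262144

Result: 262144
Multiplications needed: 5 (5 lines after 2^1)

2^18 = 262144. Using exponentiation by squaring, this requires 5 multiplications. The key idea: if the exponent is even, square the half-power; if odd, multiply by the base once.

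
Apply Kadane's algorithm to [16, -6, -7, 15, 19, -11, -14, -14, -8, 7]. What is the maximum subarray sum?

Using Kadane's algorithm on [16, -6, -7, 15, 19, -11, -14, -14, -8, 7]:

Scanning through the array:
Position 1 (value -6): max_ending_here = 10, max_so_far = 16
Position 2 (value -7): max_ending_here = 3, max_so_far = 16
Position 3 (value 15): max_ending_here = 18, max_so_far = 18
Position 4 (value 19): max_ending_here = 37, max_so_far = 37
Position 5 (value -11): max_ending_here = 26, max_so_far = 37
Position 6 (value -14): max_ending_here = 12, max_so_far = 37
Position 7 (value -14): max_ending_here = -2, max_so_far = 37
Position 8 (value -8): max_ending_here = -8, max_so_far = 37
Position 9 (value 7): max_ending_here = 7, max_so_far = 37

Maximum subarray: [16, -6, -7, 15, 19]
Maximum sum: 37

The maximum subarray is [16, -6, -7, 15, 19] with sum 37. This subarray runs from index 0 to index 4.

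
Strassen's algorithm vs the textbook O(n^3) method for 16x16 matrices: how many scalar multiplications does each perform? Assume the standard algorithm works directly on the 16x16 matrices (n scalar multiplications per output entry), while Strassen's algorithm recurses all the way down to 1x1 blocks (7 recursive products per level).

Matrix multiplication for 16x16 matrices:

Standard algorithm: 16^3 = 4096 multiplications
Strassen's algorithm: 7^(log2(16)) = 7^4 = 2401 multiplications
Savings: 4096 - 2401 = 1695 multiplications

Standard: 4096 multiplications (16^3). Strassen: 2401 multiplications (7^4). Strassen reduces 8 recursive multiplications to 7 at each level.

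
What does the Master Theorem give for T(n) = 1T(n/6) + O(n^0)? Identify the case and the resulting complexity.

Master Theorem for T(n) = 1T(n/6) + O(n^0):

a = 1, b = 6, c = 0
log_b(a) = log_6(1) = 0.0000

Case 2: c = 0 = log_6(1) = 0.0000
T(n) = O(n^0 log n) = O(log n)

For T(n) = 1T(n/6) + O(n^0): log_6(1) = 0.0000. This is Case 2 of the Master Theorem (c = log_b(a), equal work at all levels), giving O(log n).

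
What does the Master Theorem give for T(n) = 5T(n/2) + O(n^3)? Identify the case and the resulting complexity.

Master Theorem for T(n) = 5T(n/2) + O(n^3):

a = 5, b = 2, c = 3
log_b(a) = log_2(5) = 2.3219

Case 3: c = 3 > log_2(5) = 2.3219
T(n) = O(n^3) = O(n^3)

For T(n) = 5T(n/2) + O(n^3): log_2(5) = 2.3219. This is Case 3 of the Master Theorem (c > log_b(a), work dominated by root), giving O(n^3).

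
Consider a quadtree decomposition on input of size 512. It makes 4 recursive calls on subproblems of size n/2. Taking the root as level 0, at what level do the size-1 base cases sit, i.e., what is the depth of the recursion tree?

For divide and conquer with division factor 2:

Problem sizes at each level:
Level 0: 512
Level 1: 256
Level 2: 128
Level 3: 64
Level 4: 32
Level 5: 16
Level 6: 8
Level 7: 4
Level 8: 2
Level 9: 1

The root is level 0 and the size-1 base case is level 9 (the tree spans levels 0 through 9, i.e. 10 levels counting the root), so the depth is the number of divisions: log_2(512) = 9

The recursion tree depth is log_2(512) = 9. At each level, the problem size is divided by 2, so it takes 9 divisions to reduce to a base case of size 1. The algorithm makes 4 recursive calls at each level.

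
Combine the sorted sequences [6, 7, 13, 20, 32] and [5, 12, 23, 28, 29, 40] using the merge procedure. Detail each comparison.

Merging process:

Compare 6 vs 5: take 5 from right. Merged: [5]
Compare 6 vs 12: take 6 from left. Merged: [5, 6]
Compare 7 vs 12: take 7 from left. Merged: [5, 6, 7]
Compare 13 vs 12: take 12 from right. Merged: [5, 6, 7, 12]
Compare 13 vs 23: take 13 from left. Merged: [5, 6, 7, 12, 13]
Compare 20 vs 23: take 20 from left. Merged: [5, 6, 7, 12, 13, 20]
Compare 32 vs 23: take 23 from right. Merged: [5, 6, 7, 12, 13, 20, 23]
Compare 32 vs 28: take 28 from right. Merged: [5, 6, 7, 12, 13, 20, 23, 28]
Compare 32 vs 29: take 29 from right. Merged: [5, 6, 7, 12, 13, 20, 23, 28, 29]
Compare 32 vs 40: take 32 from left. Merged: [5, 6, 7, 12, 13, 20, 23, 28, 29, 32]
Append remaining from right: [40]. Merged: [5, 6, 7, 12, 13, 20, 23, 28, 29, 32, 40]

Final merged array: [5, 6, 7, 12, 13, 20, 23, 28, 29, 32, 40]
Total comparisons: 10

The merged array is [5, 6, 7, 12, 13, 20, 23, 28, 29, 32, 40], requiring 10 comparisons. The merge step runs in O(n) time where n is the total number of elements.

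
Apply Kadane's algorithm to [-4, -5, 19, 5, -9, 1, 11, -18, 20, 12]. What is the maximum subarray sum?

Using Kadane's algorithm on [-4, -5, 19, 5, -9, 1, 11, -18, 20, 12]:

Scanning through the array:
Position 1 (value -5): max_ending_here = -5, max_so_far = -4
Position 2 (value 19): max_ending_here = 19, max_so_far = 19
Position 3 (value 5): max_ending_here = 24, max_so_far = 24
Position 4 (value -9): max_ending_here = 15, max_so_far = 24
Position 5 (value 1): max_ending_here = 16, max_so_far = 24
Position 6 (value 11): max_ending_here = 27, max_so_far = 27
Position 7 (value -18): max_ending_here = 9, max_so_far = 27
Position 8 (value 20): max_ending_here = 29, max_so_far = 29
Position 9 (value 12): max_ending_here = 41, max_so_far = 41

Maximum subarray: [19, 5, -9, 1, 11, -18, 20, 12]
Maximum sum: 41

The maximum subarray is [19, 5, -9, 1, 11, -18, 20, 12] with sum 41. This subarray runs from index 2 to index 9.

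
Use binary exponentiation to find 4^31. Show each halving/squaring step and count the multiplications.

Computing 4^31 by squaring (build up from 4^1; each line after the first costs one multiplication):

4^1 = 4
4^2 = (4^1)^2 = 4^2 = 16
4^3 = 4 * 4^2 = 4 * 16 = 64
4^6 = (4^3)^2 = 64^2 = 4096
4^7 = 4 * 4^6 = 4 * 4096 = 16384
4^14 = (4^7)^2 = 16384^2 = 268435456
4^15 = 4 * 4^14 = 4 * 268435456 = 1073741824
4^30 = (4^15)^2 = 1073741824^2 = 1152921504606846976
4^31 = 4 * 4^30 = 4 * 1152921504606846976 = 4611686018427387904

Result: 4611686018427387904
Multiplications needed: 8 (8 lines after 4^1)

4^31 = 4611686018427387904. Using exponentiation by squaring, this requires 8 multiplications. The key idea: if the exponent is even, square the half-power; if odd, multiply by the base once.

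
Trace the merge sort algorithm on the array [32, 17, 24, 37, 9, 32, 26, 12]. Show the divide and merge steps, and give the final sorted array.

Merge sort trace:

Split: [32, 17, 24, 37, 9, 32, 26, 12] -> [32, 17, 24, 37] and [9, 32, 26, 12]
  Split: [32, 17, 24, 37] -> [32, 17] and [24, 37]
    Split: [32, 17] -> [32] and [17]
    Merge: [32] + [17] -> [17, 32]
    Split: [24, 37] -> [24] and [37]
    Merge: [24] + [37] -> [24, 37]
  Merge: [17, 32] + [24, 37] -> [17, 24, 32, 37]
  Split: [9, 32, 26, 12] -> [9, 32] and [26, 12]
    Split: [9, 32] -> [9] and [32]
    Merge: [9] + [32] -> [9, 32]
    Split: [26, 12] -> [26] and [12]
    Merge: [26] + [12] -> [12, 26]
  Merge: [9, 32] + [12, 26] -> [9, 12, 26, 32]
Merge: [17, 24, 32, 37] + [9, 12, 26, 32] -> [9, 12, 17, 24, 26, 32, 32, 37]

Final sorted array: [9, 12, 17, 24, 26, 32, 32, 37]

The merge sort proceeds by recursively splitting the array and merging sorted halves.
After all merges, the sorted array is [9, 12, 17, 24, 26, 32, 32, 37].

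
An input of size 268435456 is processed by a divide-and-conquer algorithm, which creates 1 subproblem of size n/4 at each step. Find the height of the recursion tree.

For divide and conquer with division factor 4:

Problem sizes at each level:
Level 0: 268435456
Level 1: 67108864
Level 2: 16777216
Level 3: 4194304
Level 4: 1048576
Level 5: 262144
Level 6: 65536
Level 7: 16384
Level 8: 4096
Level 9: 1024
Level 10: 256
Level 11: 64
Level 12: 16
Level 13: 4
Level 14: 1

The root is level 0 and the size-1 base case is level 14 (the tree spans levels 0 through 14, i.e. 15 levels counting the root), so the depth is the number of divisions: log_4(268435456) = 14

The recursion tree depth is log_4(268435456) = 14. At each level, the problem size is divided by 4, so it takes 14 divisions to reduce to a base case of size 1. The algorithm makes 1 recursive call at each level.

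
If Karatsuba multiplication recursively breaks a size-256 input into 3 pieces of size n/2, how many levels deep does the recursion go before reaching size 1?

For divide and conquer with division factor 2:

Problem sizes at each level:
Level 0: 256
Level 1: 128
Level 2: 64
Level 3: 32
Level 4: 16
Level 5: 8
Level 6: 4
Level 7: 2
Level 8: 1

The root is level 0 and the size-1 base case is level 8 (the tree spans levels 0 through 8, i.e. 9 levels counting the root), so the depth is the number of divisions: log_2(256) = 8

The recursion tree depth is log_2(256) = 8. At each level, the problem size is divided by 2, so it takes 8 divisions to reduce to a base case of size 1. The algorithm makes 3 recursive calls at each level.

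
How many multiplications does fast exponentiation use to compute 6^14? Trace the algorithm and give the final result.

Computing 6^14 by squaring (build up from 6^1; each line after the first costs one multiplication):

6^1 = 6
6^2 = (6^1)^2 = 6^2 = 36
6^3 = 6 * 6^2 = 6 * 36 = 216
6^6 = (6^3)^2 = 216^2 = 46656
6^7 = 6 * 6^6 = 6 * 46656 = 279936
6^14 = (6^7)^2 = 279936^2 = 78364164096

Result: 78364164096
Multiplications needed: 5 (5 lines after 6^1)

6^14 = 78364164096. Using exponentiation by squaring, this requires 5 multiplications. The key idea: if the exponent is even, square the half-power; if odd, multiply by the base once.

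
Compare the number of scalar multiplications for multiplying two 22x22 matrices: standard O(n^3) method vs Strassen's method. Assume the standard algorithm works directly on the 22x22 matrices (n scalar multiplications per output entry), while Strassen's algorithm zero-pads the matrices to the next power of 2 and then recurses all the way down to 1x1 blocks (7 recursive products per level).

Matrix multiplication for 22x22 matrices:

Strassen's algorithm requires power-of-2 dimensions. Pad 22x22 to 32x32 (next power of 2).

Standard algorithm: 22^3 = 10648 multiplications
Strassen's algorithm: 7^(log2(32)) = 7^5 = 16807 multiplications
Difference: 10648 - 16807 = -6159 (Strassen uses MORE here due to padding overhead — for small or just-over-power-of-2 n, padding can outweigh the per-level savings)

Standard: 10648 multiplications (22^3). Strassen: 16807 multiplications (7^5, after padding to 32x32). Strassen reduces 8 recursive multiplications to 7 at each level.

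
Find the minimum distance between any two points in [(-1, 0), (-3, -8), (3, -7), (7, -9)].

Computing all pairwise distances among 4 points:

d((-1, 0), (-3, -8)) = 8.2462
d((-1, 0), (3, -7)) = 8.0623
d((-1, 0), (7, -9)) = 12.0416
d((-3, -8), (3, -7)) = 6.0828
d((-3, -8), (7, -9)) = 10.0499
d((3, -7), (7, -9)) = 4.4721 <-- minimum

Closest pair: (3, -7) and (7, -9) with distance 4.4721

The closest pair is (3, -7) and (7, -9) with Euclidean distance 4.4721. For 4 points, brute-force pairwise comparison is shown above. For large n, the divide-and-conquer algorithm (sort by x, recurse on halves, check the dividing strip) achieves O(n log n).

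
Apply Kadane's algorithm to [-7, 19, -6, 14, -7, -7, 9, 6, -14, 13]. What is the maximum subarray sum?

Using Kadane's algorithm on [-7, 19, -6, 14, -7, -7, 9, 6, -14, 13]:

Scanning through the array:
Position 1 (value 19): max_ending_here = 19, max_so_far = 19
Position 2 (value -6): max_ending_here = 13, max_so_far = 19
Position 3 (value 14): max_ending_here = 27, max_so_far = 27
Position 4 (value -7): max_ending_here = 20, max_so_far = 27
Position 5 (value -7): max_ending_here = 13, max_so_far = 27
Position 6 (value 9): max_ending_here = 22, max_so_far = 27
Position 7 (value 6): max_ending_here = 28, max_so_far = 28
Position 8 (value -14): max_ending_here = 14, max_so_far = 28
Position 9 (value 13): max_ending_here = 27, max_so_far = 28

Maximum subarray: [19, -6, 14, -7, -7, 9, 6]
Maximum sum: 28

The maximum subarray is [19, -6, 14, -7, -7, 9, 6] with sum 28. This subarray runs from index 1 to index 7.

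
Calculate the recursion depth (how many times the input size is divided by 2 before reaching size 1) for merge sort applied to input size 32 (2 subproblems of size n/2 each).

For divide and conquer with division factor 2:

Problem sizes at each level:
Level 0: 32
Level 1: 16
Level 2: 8
Level 3: 4
Level 4: 2
Level 5: 1

The root is level 0 and the size-1 base case is level 5 (the tree spans levels 0 through 5, i.e. 6 levels counting the root), so the depth is the number of divisions: log_2(32) = 5

The recursion tree depth is log_2(32) = 5. At each level, the problem size is divided by 2, so it takes 5 divisions to reduce to a base case of size 1. The algorithm makes 2 recursive calls at each level.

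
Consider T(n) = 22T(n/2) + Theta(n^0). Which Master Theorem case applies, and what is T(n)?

Master Theorem for T(n) = 22T(n/2) + O(n^0):

a = 22, b = 2, c = 0
log_b(a) = log_2(22) = 4.4594

Case 1: c = 0 < log_2(22) = 4.4594
T(n) = O(n^(log_2 22))

For T(n) = 22T(n/2) + O(n^0): log_2(22) = 4.4594. This is Case 1 of the Master Theorem (c < log_b(a), work dominated by leaves), giving O(n^(log_2 22)).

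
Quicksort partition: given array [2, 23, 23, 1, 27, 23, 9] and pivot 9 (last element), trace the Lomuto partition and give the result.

Lomuto partition with pivot = 9:

Initial array: [2, 23, 23, 1, 27, 23, 9]

arr[0]=2 <= 9: swap with position 0, array becomes [2, 23, 23, 1, 27, 23, 9]
arr[1]=23 > 9: no swap
arr[2]=23 > 9: no swap
arr[3]=1 <= 9: swap with position 1, array becomes [2, 1, 23, 23, 27, 23, 9]
arr[4]=27 > 9: no swap
arr[5]=23 > 9: no swap

Place pivot at position 2: [2, 1, 9, 23, 27, 23, 23]
Pivot position: 2

After partitioning with pivot 9, the array becomes [2, 1, 9, 23, 27, 23, 23]. The pivot is placed at index 2. All elements to the left of the pivot are <= 9, and all elements to the right are > 9.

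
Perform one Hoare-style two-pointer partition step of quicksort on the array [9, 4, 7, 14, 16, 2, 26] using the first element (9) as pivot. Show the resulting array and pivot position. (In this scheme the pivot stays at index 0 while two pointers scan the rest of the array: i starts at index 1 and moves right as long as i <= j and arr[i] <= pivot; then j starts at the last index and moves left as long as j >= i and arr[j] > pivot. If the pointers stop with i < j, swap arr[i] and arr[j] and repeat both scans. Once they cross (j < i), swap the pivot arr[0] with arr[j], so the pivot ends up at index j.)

Hoare-style two-pointer partition with pivot = 9:

Initial array: [9, 4, 7, 14, 16, 2, 26]

Pointers start at i = 1, j = 6.
i stops at index 3 (arr[3]=14 > 9), j stops at index 5 (arr[5]=2 <= 9): swap arr[3] and arr[5], array becomes [9, 4, 7, 2, 16, 14, 26]
i ends at 4, j ends at 3: the pointers have crossed (j < i), so scanning stops.

Swap pivot arr[0] with arr[3] to place pivot at position 3: [2, 4, 7, 9, 16, 14, 26]
Pivot position: 3

After partitioning with pivot 9, the array becomes [2, 4, 7, 9, 16, 14, 26]. The pivot is placed at index 3. All elements to the left of the pivot are <= 9, and all elements to the right are > 9.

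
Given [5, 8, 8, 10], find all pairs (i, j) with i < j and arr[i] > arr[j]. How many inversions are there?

Finding inversions in [5, 8, 8, 10]:


Total inversions: 0

The array has 0 inversions. It is already sorted.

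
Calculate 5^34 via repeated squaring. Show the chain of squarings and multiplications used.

Computing 5^34 by squaring (build up from 5^1; each line after the first costs one multiplication):

5^1 = 5
5^2 = (5^1)^2 = 5^2 = 25
5^4 = (5^2)^2 = 25^2 = 625
5^8 = (5^4)^2 = 625^2 = 390625
5^16 = (5^8)^2 = 390625^2 = 152587890625
5^17 = 5 * 5^16 = 5 * 152587890625 = 762939453125
5^34 = (5^17)^2 = 762939453125^2 = 582076609134674072265625

Result: 582076609134674072265625
Multiplications needed: 6 (6 lines after 5^1)

5^34 = 582076609134674072265625. Using exponentiation by squaring, this requires 6 multiplications. The key idea: if the exponent is even, square the half-power; if odd, multiply by the base once.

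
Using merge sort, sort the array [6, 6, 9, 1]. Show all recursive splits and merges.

Merge sort trace:

Split: [6, 6, 9, 1] -> [6, 6] and [9, 1]
  Split: [6, 6] -> [6] and [6]
  Merge: [6] + [6] -> [6, 6]
  Split: [9, 1] -> [9] and [1]
  Merge: [9] + [1] -> [1, 9]
Merge: [6, 6] + [1, 9] -> [1, 6, 6, 9]

Final sorted array: [1, 6, 6, 9]

The merge sort proceeds by recursively splitting the array and merging sorted halves.
After all merges, the sorted array is [1, 6, 6, 9].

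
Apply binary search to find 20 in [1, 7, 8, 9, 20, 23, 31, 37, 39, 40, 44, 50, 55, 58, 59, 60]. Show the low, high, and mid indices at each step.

Binary search for 20 in [1, 7, 8, 9, 20, 23, 31, 37, 39, 40, 44, 50, 55, 58, 59, 60]:

lo=0, hi=15, mid=7, arr[mid]=37 -> 37 > 20, search left half
lo=0, hi=6, mid=3, arr[mid]=9 -> 9 < 20, search right half
lo=4, hi=6, mid=5, arr[mid]=23 -> 23 > 20, search left half
lo=4, hi=4, mid=4, arr[mid]=20 -> Found target at index 4!

Binary search finds 20 at index 4 after 4 comparisons. The search repeatedly halves the search space by comparing with the middle element.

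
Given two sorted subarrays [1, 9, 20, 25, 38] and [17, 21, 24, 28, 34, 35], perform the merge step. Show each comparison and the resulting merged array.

Merging process:

Compare 1 vs 17: take 1 from left. Merged: [1]
Compare 9 vs 17: take 9 from left. Merged: [1, 9]
Compare 20 vs 17: take 17 from right. Merged: [1, 9, 17]
Compare 20 vs 21: take 20 from left. Merged: [1, 9, 17, 20]
Compare 25 vs 21: take 21 from right. Merged: [1, 9, 17, 20, 21]
Compare 25 vs 24: take 24 from right. Merged: [1, 9, 17, 20, 21, 24]
Compare 25 vs 28: take 25 from left. Merged: [1, 9, 17, 20, 21, 24, 25]
Compare 38 vs 28: take 28 from right. Merged: [1, 9, 17, 20, 21, 24, 25, 28]
Compare 38 vs 34: take 34 from right. Merged: [1, 9, 17, 20, 21, 24, 25, 28, 34]
Compare 38 vs 35: take 35 from right. Merged: [1, 9, 17, 20, 21, 24, 25, 28, 34, 35]
Append remaining from left: [38]. Merged: [1, 9, 17, 20, 21, 24, 25, 28, 34, 35, 38]

Final merged array: [1, 9, 17, 20, 21, 24, 25, 28, 34, 35, 38]
Total comparisons: 10

The merged array is [1, 9, 17, 20, 21, 24, 25, 28, 34, 35, 38], requiring 10 comparisons. The merge step runs in O(n) time where n is the total number of elements.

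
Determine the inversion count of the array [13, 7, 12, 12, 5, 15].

Finding inversions in [13, 7, 12, 12, 5, 15]:

(0, 1): arr[0]=13 > arr[1]=7
(0, 2): arr[0]=13 > arr[2]=12
(0, 3): arr[0]=13 > arr[3]=12
(0, 4): arr[0]=13 > arr[4]=5
(1, 4): arr[1]=7 > arr[4]=5
(2, 4): arr[2]=12 > arr[4]=5
(3, 4): arr[3]=12 > arr[4]=5

Total inversions: 7

The array has 7 inversion(s): (0,1), (0,2), (0,3), (0,4), (1,4), (2,4), (3,4). Each pair (i,j) satisfies i < j and arr[i] > arr[j].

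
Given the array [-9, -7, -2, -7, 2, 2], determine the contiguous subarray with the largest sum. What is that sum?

Using Kadane's algorithm on [-9, -7, -2, -7, 2, 2]:

Scanning through the array:
Position 1 (value -7): max_ending_here = -7, max_so_far = -7
Position 2 (value -2): max_ending_here = -2, max_so_far = -2
Position 3 (value -7): max_ending_here = -7, max_so_far = -2
Position 4 (value 2): max_ending_here = 2, max_so_far = 2
Position 5 (value 2): max_ending_here = 4, max_so_far = 4

Maximum subarray: [2, 2]
Maximum sum: 4

The maximum subarray is [2, 2] with sum 4. This subarray runs from index 4 to index 5.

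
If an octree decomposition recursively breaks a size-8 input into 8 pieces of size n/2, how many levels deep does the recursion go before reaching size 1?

For divide and conquer with division factor 2:

Problem sizes at each level:
Level 0: 8
Level 1: 4
Level 2: 2
Level 3: 1

The root is level 0 and the size-1 base case is level 3 (the tree spans levels 0 through 3, i.e. 4 levels counting the root), so the depth is the number of divisions: log_2(8) = 3

The recursion tree depth is log_2(8) = 3. At each level, the problem size is divided by 2, so it takes 3 divisions to reduce to a base case of size 1. The algorithm makes 8 recursive calls at each level.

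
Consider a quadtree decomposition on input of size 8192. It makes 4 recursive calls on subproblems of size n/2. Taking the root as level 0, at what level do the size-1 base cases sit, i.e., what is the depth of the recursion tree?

For divide and conquer with division factor 2:

Problem sizes at each level:
Level 0: 8192
Level 1: 4096
Level 2: 2048
Level 3: 1024
Level 4: 512
Level 5: 256
Level 6: 128
Level 7: 64
Level 8: 32
Level 9: 16
Level 10: 8
Level 11: 4
Level 12: 2
Level 13: 1

The root is level 0 and the size-1 base case is level 13 (the tree spans levels 0 through 13, i.e. 14 levels counting the root), so the depth is the number of divisions: log_2(8192) = 13

The recursion tree depth is log_2(8192) = 13. At each level, the problem size is divided by 2, so it takes 13 divisions to reduce to a base case of size 1. The algorithm makes 4 recursive calls at each level.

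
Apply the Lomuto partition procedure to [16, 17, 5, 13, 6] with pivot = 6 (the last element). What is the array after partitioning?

Lomuto partition with pivot = 6:

Initial array: [16, 17, 5, 13, 6]

arr[0]=16 > 6: no swap
arr[1]=17 > 6: no swap
arr[2]=5 <= 6: swap with position 0, array becomes [5, 17, 16, 13, 6]
arr[3]=13 > 6: no swap

Place pivot at position 1: [5, 6, 16, 13, 17]
Pivot position: 1

After partitioning with pivot 6, the array becomes [5, 6, 16, 13, 17]. The pivot is placed at index 1. All elements to the left of the pivot are <= 6, and all elements to the right are > 6.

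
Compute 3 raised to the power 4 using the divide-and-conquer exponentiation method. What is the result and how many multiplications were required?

Computing 3^4 by squaring (build up from 3^1; each line after the first costs one multiplication):

3^1 = 3
3^2 = (3^1)^2 = 3^2 = 9
3^4 = (3^2)^2 = 9^2 = 81

Result: 81
Multiplications needed: 2 (2 lines after 3^1)

3^4 = 81. Using exponentiation by squaring, this requires 2 multiplications. The key idea: if the exponent is even, square the half-power; if odd, multiply by the base once.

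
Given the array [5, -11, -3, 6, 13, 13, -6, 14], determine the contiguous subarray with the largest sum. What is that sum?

Using Kadane's algorithm on [5, -11, -3, 6, 13, 13, -6, 14]:

Scanning through the array:
Position 1 (value -11): max_ending_here = -6, max_so_far = 5
Position 2 (value -3): max_ending_here = -3, max_so_far = 5
Position 3 (value 6): max_ending_here = 6, max_so_far = 6
Position 4 (value 13): max_ending_here = 19, max_so_far = 19
Position 5 (value 13): max_ending_here = 32, max_so_far = 32
Position 6 (value -6): max_ending_here = 26, max_so_far = 32
Position 7 (value 14): max_ending_here = 40, max_so_far = 40

Maximum subarray: [6, 13, 13, -6, 14]
Maximum sum: 40

The maximum subarray is [6, 13, 13, -6, 14] with sum 40. This subarray runs from index 3 to index 7.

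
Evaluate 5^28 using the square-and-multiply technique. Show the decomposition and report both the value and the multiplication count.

Computing 5^28 by squaring (build up from 5^1; each line after the first costs one multiplication):

5^1 = 5
5^2 = (5^1)^2 = 5^2 = 25
5^3 = 5 * 5^2 = 5 * 25 = 125
5^6 = (5^3)^2 = 125^2 = 15625
5^7 = 5 * 5^6 = 5 * 15625 = 78125
5^14 = (5^7)^2 = 78125^2 = 6103515625
5^28 = (5^14)^2 = 6103515625^2 = 37252902984619140625

Result: 37252902984619140625
Multiplications needed: 6 (6 lines after 5^1)

5^28 = 37252902984619140625. Using exponentiation by squaring, this requires 6 multiplications. The key idea: if the exponent is even, square the half-power; if odd, multiply by the base once.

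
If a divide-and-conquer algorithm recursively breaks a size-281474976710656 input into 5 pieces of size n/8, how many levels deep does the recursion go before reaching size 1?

For divide and conquer with division factor 8:

Problem sizes at each level:
Level 0: 281474976710656
Level 1: 35184372088832
Level 2: 4398046511104
Level 3: 549755813888
Level 4: 68719476736
Level 5: 8589934592
Level 6: 1073741824
Level 7: 134217728
Level 8: 16777216
Level 9: 2097152
Level 10: 262144
Level 11: 32768
Level 12: 4096
Level 13: 512
Level 14: 64
Level 15: 8
Level 16: 1

The root is level 0 and the size-1 base case is level 16 (the tree spans levels 0 through 16, i.e. 17 levels counting the root), so the depth is the number of divisions: log_8(281474976710656) = 16

The recursion tree depth is log_8(281474976710656) = 16. At each level, the problem size is divided by 8, so it takes 16 divisions to reduce to a base case of size 1. The algorithm makes 5 recursive calls at each level.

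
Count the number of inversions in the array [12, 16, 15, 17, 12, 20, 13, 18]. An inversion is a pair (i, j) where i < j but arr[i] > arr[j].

Finding inversions in [12, 16, 15, 17, 12, 20, 13, 18]:

(1, 2): arr[1]=16 > arr[2]=15
(1, 4): arr[1]=16 > arr[4]=12
(1, 6): arr[1]=16 > arr[6]=13
(2, 4): arr[2]=15 > arr[4]=12
(2, 6): arr[2]=15 > arr[6]=13
(3, 4): arr[3]=17 > arr[4]=12
(3, 6): arr[3]=17 > arr[6]=13
(5, 6): arr[5]=20 > arr[6]=13
(5, 7): arr[5]=20 > arr[7]=18

Total inversions: 9

The array has 9 inversion(s): (1,2), (1,4), (1,6), (2,4), (2,6), (3,4), (3,6), (5,6), (5,7). Each pair (i,j) satisfies i < j and arr[i] > arr[j].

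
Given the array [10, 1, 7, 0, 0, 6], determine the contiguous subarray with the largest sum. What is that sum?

Using Kadane's algorithm on [10, 1, 7, 0, 0, 6]:

Scanning through the array:
Position 1 (value 1): max_ending_here = 11, max_so_far = 11
Position 2 (value 7): max_ending_here = 18, max_so_far = 18
Position 3 (value 0): max_ending_here = 18, max_so_far = 18
Position 4 (value 0): max_ending_here = 18, max_so_far = 18
Position 5 (value 6): max_ending_here = 24, max_so_far = 24

Maximum subarray: [10, 1, 7, 0, 0, 6]
Maximum sum: 24

The maximum subarray is [10, 1, 7, 0, 0, 6] with sum 24. This subarray runs from index 0 to index 5.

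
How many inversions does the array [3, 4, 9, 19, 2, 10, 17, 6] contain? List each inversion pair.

Finding inversions in [3, 4, 9, 19, 2, 10, 17, 6]:

(0, 4): arr[0]=3 > arr[4]=2
(1, 4): arr[1]=4 > arr[4]=2
(2, 4): arr[2]=9 > arr[4]=2
(2, 7): arr[2]=9 > arr[7]=6
(3, 4): arr[3]=19 > arr[4]=2
(3, 5): arr[3]=19 > arr[5]=10
(3, 6): arr[3]=19 > arr[6]=17
(3, 7): arr[3]=19 > arr[7]=6
(5, 7): arr[5]=10 > arr[7]=6
(6, 7): arr[6]=17 > arr[7]=6

Total inversions: 10

The array has 10 inversion(s): (0,4), (1,4), (2,4), (2,7), (3,4), (3,5), (3,6), (3,7), (5,7), (6,7). Each pair (i,j) satisfies i < j and arr[i] > arr[j].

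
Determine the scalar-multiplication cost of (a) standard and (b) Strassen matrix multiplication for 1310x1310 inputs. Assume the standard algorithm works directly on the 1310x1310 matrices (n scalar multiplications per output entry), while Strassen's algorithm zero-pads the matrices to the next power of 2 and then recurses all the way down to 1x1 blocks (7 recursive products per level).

Matrix multiplication for 1310x1310 matrices:

Strassen's algorithm requires power-of-2 dimensions. Pad 1310x1310 to 2048x2048 (next power of 2).

Standard algorithm: 1310^3 = 2248091000 multiplications
Strassen's algorithm: 7^(log2(2048)) = 7^11 = 1977326743 multiplications
Savings: 2248091000 - 1977326743 = 270764257 multiplications

Standard: 2248091000 multiplications (1310^3). Strassen: 1977326743 multiplications (7^11, after padding to 2048x2048). Strassen reduces 8 recursive multiplications to 7 at each level.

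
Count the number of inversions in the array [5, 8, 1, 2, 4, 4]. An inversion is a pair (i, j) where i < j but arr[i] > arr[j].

Finding inversions in [5, 8, 1, 2, 4, 4]:

(0, 2): arr[0]=5 > arr[2]=1
(0, 3): arr[0]=5 > arr[3]=2
(0, 4): arr[0]=5 > arr[4]=4
(0, 5): arr[0]=5 > arr[5]=4
(1, 2): arr[1]=8 > arr[2]=1
(1, 3): arr[1]=8 > arr[3]=2
(1, 4): arr[1]=8 > arr[4]=4
(1, 5): arr[1]=8 > arr[5]=4

Total inversions: 8

The array has 8 inversion(s): (0,2), (0,3), (0,4), (0,5), (1,2), (1,3), (1,4), (1,5). Each pair (i,j) satisfies i < j and arr[i] > arr[j].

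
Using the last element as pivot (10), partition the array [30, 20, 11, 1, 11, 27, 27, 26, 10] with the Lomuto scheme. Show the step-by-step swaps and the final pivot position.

Lomuto partition with pivot = 10:

Initial array: [30, 20, 11, 1, 11, 27, 27, 26, 10]

arr[0]=30 > 10: no swap
arr[1]=20 > 10: no swap
arr[2]=11 > 10: no swap
arr[3]=1 <= 10: swap with position 0, array becomes [1, 20, 11, 30, 11, 27, 27, 26, 10]
arr[4]=11 > 10: no swap
arr[5]=27 > 10: no swap
arr[6]=27 > 10: no swap
arr[7]=26 > 10: no swap

Place pivot at position 1: [1, 10, 11, 30, 11, 27, 27, 26, 20]
Pivot position: 1

After partitioning with pivot 10, the array becomes [1, 10, 11, 30, 11, 27, 27, 26, 20]. The pivot is placed at index 1. All elements to the left of the pivot are <= 10, and all elements to the right are > 10.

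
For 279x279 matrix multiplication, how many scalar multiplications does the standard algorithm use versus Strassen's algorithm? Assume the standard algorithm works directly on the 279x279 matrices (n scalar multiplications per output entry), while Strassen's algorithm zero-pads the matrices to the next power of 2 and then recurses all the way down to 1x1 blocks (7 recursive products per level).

Matrix multiplication for 279x279 matrices:

Strassen's algorithm requires power-of-2 dimensions. Pad 279x279 to 512x512 (next power of 2).

Standard algorithm: 279^3 = 21717639 multiplications
Strassen's algorithm: 7^(log2(512)) = 7^9 = 40353607 multiplications
Difference: 21717639 - 40353607 = -18635968 (Strassen uses MORE here due to padding overhead — for small or just-over-power-of-2 n, padding can outweigh the per-level savings)

Standard: 21717639 multiplications (279^3). Strassen: 40353607 multiplications (7^9, after padding to 512x512). Strassen reduces 8 recursive multiplications to 7 at each level.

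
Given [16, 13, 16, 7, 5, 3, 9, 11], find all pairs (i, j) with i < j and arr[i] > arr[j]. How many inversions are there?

Finding inversions in [16, 13, 16, 7, 5, 3, 9, 11]:

(0, 1): arr[0]=16 > arr[1]=13
(0, 3): arr[0]=16 > arr[3]=7
(0, 4): arr[0]=16 > arr[4]=5
(0, 5): arr[0]=16 > arr[5]=3
(0, 6): arr[0]=16 > arr[6]=9
(0, 7): arr[0]=16 > arr[7]=11
(1, 3): arr[1]=13 > arr[3]=7
(1, 4): arr[1]=13 > arr[4]=5
(1, 5): arr[1]=13 > arr[5]=3
(1, 6): arr[1]=13 > arr[6]=9
(1, 7): arr[1]=13 > arr[7]=11
(2, 3): arr[2]=16 > arr[3]=7
(2, 4): arr[2]=16 > arr[4]=5
(2, 5): arr[2]=16 > arr[5]=3
(2, 6): arr[2]=16 > arr[6]=9
(2, 7): arr[2]=16 > arr[7]=11
(3, 4): arr[3]=7 > arr[4]=5
(3, 5): arr[3]=7 > arr[5]=3
(4, 5): arr[4]=5 > arr[5]=3

Total inversions: 19

The array has 19 inversion(s): (0,1), (0,3), (0,4), (0,5), (0,6), (0,7), (1,3), (1,4), (1,5), (1,6), (1,7), (2,3), (2,4), (2,5), (2,6), (2,7), (3,4), (3,5), (4,5). Each pair (i,j) satisfies i < j and arr[i] > arr[j].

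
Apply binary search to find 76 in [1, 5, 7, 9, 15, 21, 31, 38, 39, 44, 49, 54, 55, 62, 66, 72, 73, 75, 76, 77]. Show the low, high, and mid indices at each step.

Binary search for 76 in [1, 5, 7, 9, 15, 21, 31, 38, 39, 44, 49, 54, 55, 62, 66, 72, 73, 75, 76, 77]:

lo=0, hi=19, mid=9, arr[mid]=44 -> 44 < 76, search right half
lo=10, hi=19, mid=14, arr[mid]=66 -> 66 < 76, search right half
lo=15, hi=19, mid=17, arr[mid]=75 -> 75 < 76, search right half
lo=18, hi=19, mid=18, arr[mid]=76 -> Found target at index 18!

Binary search finds 76 at index 18 after 4 comparisons. The search repeatedly halves the search space by comparing with the middle element.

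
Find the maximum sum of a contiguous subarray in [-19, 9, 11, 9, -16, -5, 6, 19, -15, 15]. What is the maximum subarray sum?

Using Kadane's algorithm on [-19, 9, 11, 9, -16, -5, 6, 19, -15, 15]:

Scanning through the array:
Position 1 (value 9): max_ending_here = 9, max_so_far = 9
Position 2 (value 11): max_ending_here = 20, max_so_far = 20
Position 3 (value 9): max_ending_here = 29, max_so_far = 29
Position 4 (value -16): max_ending_here = 13, max_so_far = 29
Position 5 (value -5): max_ending_here = 8, max_so_far = 29
Position 6 (value 6): max_ending_here = 14, max_so_far = 29
Position 7 (value 19): max_ending_here = 33, max_so_far = 33
Position 8 (value -15): max_ending_here = 18, max_so_far = 33
Position 9 (value 15): max_ending_here = 33, max_so_far = 33

Maximum subarray: [9, 11, 9, -16, -5, 6, 19]
Maximum sum: 33

The maximum subarray is [9, 11, 9, -16, -5, 6, 19] with sum 33. This subarray runs from index 1 to index 7.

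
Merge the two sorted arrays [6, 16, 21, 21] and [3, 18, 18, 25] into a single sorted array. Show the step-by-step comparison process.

Merging process:

Compare 6 vs 3: take 3 from right. Merged: [3]
Compare 6 vs 18: take 6 from left. Merged: [3, 6]
Compare 16 vs 18: take 16 from left. Merged: [3, 6, 16]
Compare 21 vs 18: take 18 from right. Merged: [3, 6, 16, 18]
Compare 21 vs 18: take 18 from right. Merged: [3, 6, 16, 18, 18]
Compare 21 vs 25: take 21 from left. Merged: [3, 6, 16, 18, 18, 21]
Compare 21 vs 25: take 21 from left. Merged: [3, 6, 16, 18, 18, 21, 21]
Append remaining from right: [25]. Merged: [3, 6, 16, 18, 18, 21, 21, 25]

Final merged array: [3, 6, 16, 18, 18, 21, 21, 25]
Total comparisons: 7

The merged array is [3, 6, 16, 18, 18, 21, 21, 25], requiring 7 comparisons. The merge step runs in O(n) time where n is the total number of elements.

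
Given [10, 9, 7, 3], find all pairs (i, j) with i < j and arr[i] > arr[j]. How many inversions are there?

Finding inversions in [10, 9, 7, 3]:

(0, 1): arr[0]=10 > arr[1]=9
(0, 2): arr[0]=10 > arr[2]=7
(0, 3): arr[0]=10 > arr[3]=3
(1, 2): arr[1]=9 > arr[2]=7
(1, 3): arr[1]=9 > arr[3]=3
(2, 3): arr[2]=7 > arr[3]=3

Total inversions: 6

The array has 6 inversion(s): (0,1), (0,2), (0,3), (1,2), (1,3), (2,3). Each pair (i,j) satisfies i < j and arr[i] > arr[j].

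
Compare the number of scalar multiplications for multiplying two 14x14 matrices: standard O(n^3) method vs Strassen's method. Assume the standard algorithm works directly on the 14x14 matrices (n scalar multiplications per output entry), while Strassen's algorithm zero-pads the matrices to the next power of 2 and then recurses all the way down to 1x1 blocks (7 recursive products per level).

Matrix multiplication for 14x14 matrices:

Strassen's algorithm requires power-of-2 dimensions. Pad 14x14 to 16x16 (next power of 2).

Standard algorithm: 14^3 = 2744 multiplications
Strassen's algorithm: 7^(log2(16)) = 7^4 = 2401 multiplications
Savings: 2744 - 2401 = 343 multiplications

Standard: 2744 multiplications (14^3). Strassen: 2401 multiplications (7^4, after padding to 16x16). Strassen reduces 8 recursive multiplications to 7 at each level.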